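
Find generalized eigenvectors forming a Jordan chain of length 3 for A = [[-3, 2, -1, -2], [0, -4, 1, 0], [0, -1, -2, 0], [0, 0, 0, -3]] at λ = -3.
We seek v_1 ∈ ker((A + 3I)^3) \ ker((A + 3I)^2), then set v_{i+1} = (A + 3I) v_i.

One such chain is v_1 = [[-2, 1, 2, 0]]^T, v_2 = [[0, 1, 1, 0]]^T, v_3 = [[1, 0, 0, 0]]^T. Check: (A + 3I) v_3 = [[0, 0, 0, 0]]^T = 0.

v_1 = [[-2, 1, 2, 0]]^T, v_2 = [[0, 1, 1, 0]]^T, v_3 = [[1, 0, 0, 0]]^T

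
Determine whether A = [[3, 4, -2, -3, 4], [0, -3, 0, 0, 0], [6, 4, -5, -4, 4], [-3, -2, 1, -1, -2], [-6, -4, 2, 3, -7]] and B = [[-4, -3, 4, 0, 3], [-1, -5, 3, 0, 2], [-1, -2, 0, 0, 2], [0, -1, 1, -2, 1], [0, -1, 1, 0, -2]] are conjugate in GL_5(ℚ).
No.

Both have characteristic polynomial (x + 2)^2(x + 3)^3, but the minimal polynomial of A is (x + 2)^2(x + 3) while the minimal polynomial of B is (x + 2)^2(x + 3)^2. The minimal polynomial is a similarity invariant, so A and B are not similar.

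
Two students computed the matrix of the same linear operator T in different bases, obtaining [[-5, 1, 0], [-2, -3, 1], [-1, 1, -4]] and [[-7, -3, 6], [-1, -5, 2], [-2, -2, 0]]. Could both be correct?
Both have characteristic polynomial (x + 4)^3, but the minimal polynomial of A is (x + 4)^3 while the minimal polynomial of B is (x + 4)^2. The minimal polynomial is a similarity invariant, so A and B are not similar.

No.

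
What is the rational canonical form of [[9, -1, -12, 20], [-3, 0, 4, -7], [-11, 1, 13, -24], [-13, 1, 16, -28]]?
R = [[0, 0, 0, -4], [1, 0, 0, -12], [0, 1, 0, -13], [0, 0, 1, -6]]

The invariant factors of A (the non-unit diagonal entries of the Smith normal form of xI - A over ℚ[x]) are (x + 1)^2(x + 2)^2, each dividing the next. The characteristic polynomial is their product, (x + 1)^2(x + 2)^2.

The rational canonical form is the block-diagonal matrix of companion matrices C(f_i):
R = [[0, 0, 0, -4], [1, 0, 0, -12], [0, 1, 0, -13], [0, 0, 1, -6]].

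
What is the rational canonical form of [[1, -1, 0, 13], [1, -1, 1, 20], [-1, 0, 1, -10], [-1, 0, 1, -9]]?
R = [[0, 0, 0, -1], [1, 0, 0, 8], [0, 1, 0, -14], [0, 0, 1, -8]]

The invariant factors of A (the non-unit diagonal entries of the Smith normal form of xI - A over ℚ[x]) are (x^2 + 4x - 1)^2, each dividing the next. The characteristic polynomial is their product, (x^2 + 4x - 1)^2.

The rational canonical form is the block-diagonal matrix of companion matrices C(f_i):
R = [[0, 0, 0, -1], [1, 0, 0, 8], [0, 1, 0, -14], [0, 0, 1, -8]].

Note the characteristic polynomial does not split into linear factors over ℚ, so A has no Jordan form over ℚ; the rational canonical form exists over any field.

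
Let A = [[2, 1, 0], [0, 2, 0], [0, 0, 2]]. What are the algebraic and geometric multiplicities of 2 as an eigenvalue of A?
algebraic multiplicity 3, geometric multiplicity 2

The characteristic polynomial is (x - 2)^3, so the factor x - 2 appears with exponent 3: the algebraic multiplicity is 3.

rank(A - 2I) = 1, so the eigenspace has dimension 3 - 1 = 2: the geometric multiplicity is 2.

Since 2 < 3, A is not diagonalizable.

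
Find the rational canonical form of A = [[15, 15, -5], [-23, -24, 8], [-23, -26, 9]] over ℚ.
The invariant factors of A (the non-unit diagonal entries of the Smith normal form of xI - A over ℚ[x]) are x^3 - 3x + 5, each dividing the next. The characteristic polynomial is their product, x^3 - 3x + 5.

The rational canonical form is the block-diagonal matrix of companion matrices C(f_i):
R = [[0, 0, -5], [1, 0, 3], [0, 1, 0]].

Note the characteristic polynomial does not split into linear factors over ℚ, so A has no Jordan form over ℚ; the rational canonical form exists over any field.

R = [[0, 0, -5], [1, 0, 3], [0, 1, 0]]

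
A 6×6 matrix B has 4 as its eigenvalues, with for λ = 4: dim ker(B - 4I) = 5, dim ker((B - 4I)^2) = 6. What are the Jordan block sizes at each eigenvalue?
λ = 4: successive nullity increments [5, 1] count blocks of size ≥ k; block sizes are [2, 1, 1, 1, 1].

Jordan blocks: (4, 2), (4, 1), (4, 1), (4, 1), (4, 1)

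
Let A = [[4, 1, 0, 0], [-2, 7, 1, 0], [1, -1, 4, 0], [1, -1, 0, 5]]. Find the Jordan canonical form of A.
J = [[5, 1, 0, 0], [0, 5, 1, 0], [0, 0, 5, 0], [0, 0, 0, 5]]

The characteristic polynomial is det(xI - A) = (x - 5)^4, so the eigenvalues are 5 (algebraic multiplicity 4).

For λ = 5: rank(A - 5I) = 2, rank((A - 5I)^2) = 1, rank((A - 5I)^3) = 0. The eigenspace has dimension 4 - 2 = 2, so there are 2 Jordan blocks; the rank sequence gives block sizes [3, 1].

Assembling the blocks gives the Jordan form J above.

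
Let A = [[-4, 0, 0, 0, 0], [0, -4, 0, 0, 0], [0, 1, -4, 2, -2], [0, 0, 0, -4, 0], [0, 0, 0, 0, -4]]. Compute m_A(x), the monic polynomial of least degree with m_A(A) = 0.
m_A(x) = (x + 4)^2

The characteristic polynomial factors as (x + 4)^5. The minimal polynomial is ∏(x - λ)^{k_λ} where k_λ is the size of the largest Jordan block at λ.

For λ = -4: rank(A + 4I) = 1, and the largest Jordan block has size 2 (the smallest k with rank((A + 4I)^k) = rank((A + 4I)^(k+1))).

So m_A(x) = (x + 4)^2.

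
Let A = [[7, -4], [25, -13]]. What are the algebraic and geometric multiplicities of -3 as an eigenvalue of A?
algebraic multiplicity 2, geometric multiplicity 1

The characteristic polynomial is (x + 3)^2, so the factor x + 3 appears with exponent 2: the algebraic multiplicity is 2.

rank(A + 3I) = 1, so the eigenspace has dimension 2 - 1 = 1: the geometric multiplicity is 1.

Since 1 < 2, A is not diagonalizable.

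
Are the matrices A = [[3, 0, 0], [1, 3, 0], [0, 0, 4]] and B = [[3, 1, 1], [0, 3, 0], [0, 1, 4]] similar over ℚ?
No.

Both have characteristic polynomial (x - 4)(x - 3)^2, but the minimal polynomial of A is (x - 4)(x - 3)^2 while the minimal polynomial of B is (x - 4)(x - 3). The minimal polynomial is a similarity invariant, so A and B are not similar.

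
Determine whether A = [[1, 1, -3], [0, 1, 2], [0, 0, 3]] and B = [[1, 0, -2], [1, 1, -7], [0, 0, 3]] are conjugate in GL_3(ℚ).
Yes.

Two matrices over a field are similar if and only if they have the same invariant factors.

Both A and B have characteristic polynomial (x - 3)(x - 1)^2 and minimal polynomial (x - 3)(x - 1)^2. Computing further, both have invariant factors (x - 3)(x - 1)^2. Hence A and B are similar.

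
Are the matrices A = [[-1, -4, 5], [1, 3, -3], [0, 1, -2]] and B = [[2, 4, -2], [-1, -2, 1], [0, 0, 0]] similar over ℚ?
No.

Both have characteristic polynomial x^3, but the minimal polynomial of A is x^3 while the minimal polynomial of B is x^2. The minimal polynomial is a similarity invariant, so A and B are not similar.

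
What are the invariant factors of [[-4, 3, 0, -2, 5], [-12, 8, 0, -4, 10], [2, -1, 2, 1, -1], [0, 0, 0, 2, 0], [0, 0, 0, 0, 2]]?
The Jordan structure of A has elementary divisors (x - 2)^2, (x - 2)^2, (x - 2). Arranging the block sizes at each eigenvalue in decreasing order and taking row products gives the invariant factors.

Invariant factors (smallest first, each dividing the next): x - 2, (x - 2)^2, (x - 2)^2.

Check: the last factor (x - 2)^2 is the minimal polynomial, and the product (x - 2)^5 is the characteristic polynomial.

x - 2, (x - 2)^2, (x - 2)^2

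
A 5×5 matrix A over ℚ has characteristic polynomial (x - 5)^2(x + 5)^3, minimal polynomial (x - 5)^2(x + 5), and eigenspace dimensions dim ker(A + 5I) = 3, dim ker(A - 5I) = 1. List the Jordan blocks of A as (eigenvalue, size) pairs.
Jordan blocks: (-5, 1), (-5, 1), (-5, 1), (5, 2)

λ = -5: algebraic multiplicity 3 (exponent in χ_A), largest block size 1 (exponent in m_A), 3 blocks (geometric multiplicity). These force block sizes [1, 1, 1].
λ = 5: algebraic multiplicity 2 (exponent in χ_A), largest block size 2 (exponent in m_A), 1 block (geometric multiplicity). This forces block sizes [2].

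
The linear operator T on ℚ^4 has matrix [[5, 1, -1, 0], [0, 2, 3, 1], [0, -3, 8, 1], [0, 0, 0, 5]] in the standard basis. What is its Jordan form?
J = [[5, 1, 0, 0], [0, 5, 0, 0], [0, 0, 5, 1], [0, 0, 0, 5]]

The characteristic polynomial is det(xI - A) = (x - 5)^4, so the eigenvalues are 5 (algebraic multiplicity 4).

For λ = 5: rank(A - 5I) = 2, rank((A - 5I)^2) = 0. The eigenspace has dimension 4 - 2 = 2, so there are 2 Jordan blocks; the rank sequence gives block sizes [2, 2].

Assembling the blocks gives the Jordan form J above.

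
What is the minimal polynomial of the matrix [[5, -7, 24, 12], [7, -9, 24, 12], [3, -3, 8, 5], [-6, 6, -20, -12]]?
The characteristic polynomial factors as (x + 2)^4. The minimal polynomial is ∏(x - λ)^{k_λ} where k_λ is the size of the largest Jordan block at λ.

For λ = -2: rank(A + 2I) = 2, and the largest Jordan block has size 2 (the smallest k with rank((A + 2I)^k) = rank((A + 2I)^(k+1))).

So m_A(x) = (x + 2)^2.

m_A(x) = (x + 2)^2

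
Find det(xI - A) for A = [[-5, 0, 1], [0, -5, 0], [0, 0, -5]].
xI - A = [[x + 5, 0, -1], [0, x + 5, 0], [0, 0, x + 5]].

Expanding det(xI - A) along the first row:
det(xI - A) = + (x + 5)·det([[x + 5, 0], [0, x + 5]]) - (0)·det([[0, 0], [0, x + 5]]) + (-1)·det([[0, x + 5], [0, 0]]).

Evaluating gives χ_A(x) = x^3 + 15x^2 + 75x + 125 = (x + 5)^3.

χ_A(x) = (x + 5)^3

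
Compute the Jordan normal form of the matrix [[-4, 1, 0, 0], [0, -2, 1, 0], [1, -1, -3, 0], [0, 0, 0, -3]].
The characteristic polynomial is det(xI - A) = (x + 3)^4, so the eigenvalues are -3 (algebraic multiplicity 4).

For λ = -3: rank(A + 3I) = 2, rank((A + 3I)^2) = 1, rank((A + 3I)^3) = 0. The eigenspace has dimension 4 - 2 = 2, so there are 2 Jordan blocks; the rank sequence gives block sizes [3, 1].

Assembling the blocks gives the Jordan form J above.

J = [[-3, 1, 0, 0], [0, -3, 1, 0], [0, 0, -3, 0], [0, 0, 0, -3]]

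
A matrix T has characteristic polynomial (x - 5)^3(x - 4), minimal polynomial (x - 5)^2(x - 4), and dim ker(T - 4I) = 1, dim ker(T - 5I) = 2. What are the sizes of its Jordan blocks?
λ = 4: algebraic multiplicity 1 (exponent in χ_T), largest block size 1 (exponent in m_T), 1 block (geometric multiplicity). This forces block sizes [1].
λ = 5: algebraic multiplicity 3 (exponent in χ_T), largest block size 2 (exponent in m_T), 2 blocks (geometric multiplicity). These force block sizes [2, 1].

Jordan blocks: (4, 1), (5, 2), (5, 1)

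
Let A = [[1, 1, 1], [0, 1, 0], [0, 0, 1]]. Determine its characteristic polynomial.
χ_A(x) = (x - 1)^3

xI - A = [[x - 1, -1, -1], [0, x - 1, 0], [0, 0, x - 1]].

Expanding det(xI - A) along the first row:
det(xI - A) = + (x - 1)·det([[x - 1, 0], [0, x - 1]]) - (-1)·det([[0, 0], [0, x - 1]]) + (-1)·det([[0, x - 1], [0, 0]]).

Evaluating gives χ_A(x) = x^3 - 3x^2 + 3x - 1 = (x - 1)^3.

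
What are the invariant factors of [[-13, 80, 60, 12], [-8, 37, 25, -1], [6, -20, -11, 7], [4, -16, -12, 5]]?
The Jordan structure of A has elementary divisors (x - 3), (x - 5)^3. Arranging the block sizes at each eigenvalue in decreasing order and taking row products gives the invariant factors.

Invariant factors (smallest first, each dividing the next): (x - 5)^3(x - 3).

Check: the last factor (x - 5)^3(x - 3) is the minimal polynomial, and the product (x - 5)^3(x - 3) is the characteristic polynomial.

(x - 5)^3(x - 3)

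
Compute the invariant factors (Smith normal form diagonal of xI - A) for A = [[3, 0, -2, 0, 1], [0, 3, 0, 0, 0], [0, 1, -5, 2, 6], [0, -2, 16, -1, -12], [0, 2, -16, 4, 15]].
x - 3, (x - 3)^2, (x - 3)^2

The Jordan structure of A has elementary divisors (x - 3)^2, (x - 3)^2, (x - 3). Arranging the block sizes at each eigenvalue in decreasing order and taking row products gives the invariant factors.

Invariant factors (smallest first, each dividing the next): x - 3, (x - 3)^2, (x - 3)^2.

Check: the last factor (x - 3)^2 is the minimal polynomial, and the product (x - 3)^5 is the characteristic polynomial.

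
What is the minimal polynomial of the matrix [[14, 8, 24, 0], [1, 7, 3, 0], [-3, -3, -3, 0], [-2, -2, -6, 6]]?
m_A(x) = (x - 6)^2

The characteristic polynomial factors as (x - 6)^4. The minimal polynomial is ∏(x - λ)^{k_λ} where k_λ is the size of the largest Jordan block at λ.

For λ = 6: rank(A - 6I) = 1, and the largest Jordan block has size 2 (the smallest k with rank((A - 6I)^k) = rank((A - 6I)^(k+1))).

So m_A(x) = (x - 6)^2.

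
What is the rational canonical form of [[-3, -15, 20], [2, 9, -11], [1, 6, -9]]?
The invariant factors of A (the non-unit diagonal entries of the Smith normal form of xI - A over ℚ[x]) are x(x^2 + 3x - 5), each dividing the next. The characteristic polynomial is their product, x(x^2 + 3x - 5).

The rational canonical form is the block-diagonal matrix of companion matrices C(f_i):
R = [[0, 0, 0], [1, 0, 5], [0, 1, -3]].

Note the characteristic polynomial does not split into linear factors over ℚ, so A has no Jordan form over ℚ; the rational canonical form exists over any field.

R = [[0, 0, 0], [1, 0, 5], [0, 1, -3]]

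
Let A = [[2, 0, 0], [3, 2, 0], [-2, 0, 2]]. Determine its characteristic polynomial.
χ_A(x) = (x - 2)^3

xI - A = [[x - 2, 0, 0], [-3, x - 2, 0], [2, 0, x - 2]].

Expanding det(xI - A) along the first row:
det(xI - A) = + (x - 2)·det([[x - 2, 0], [0, x - 2]]) - (0)·det([[-3, 0], [2, x - 2]]) + (0)·det([[-3, x - 2], [2, 0]]).

Evaluating gives χ_A(x) = x^3 - 6x^2 + 12x - 8 = (x - 2)^3.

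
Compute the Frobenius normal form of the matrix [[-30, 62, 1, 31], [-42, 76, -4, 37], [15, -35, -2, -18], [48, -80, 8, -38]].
R = [[0, 0, 0, -36], [1, 0, 0, 36], [0, 1, 0, -21], [0, 0, 1, 6]]

The invariant factors of A (the non-unit diagonal entries of the Smith normal form of xI - A over ℚ[x]) are (x^2 - 3x + 6)^2, each dividing the next. The characteristic polynomial is their product, (x^2 - 3x + 6)^2.

The rational canonical form is the block-diagonal matrix of companion matrices C(f_i):
R = [[0, 0, 0, -36], [1, 0, 0, 36], [0, 1, 0, -21], [0, 0, 1, 6]].

Note the characteristic polynomial does not split into linear factors over ℚ, so A has no Jordan form over ℚ; the rational canonical form exists over any field.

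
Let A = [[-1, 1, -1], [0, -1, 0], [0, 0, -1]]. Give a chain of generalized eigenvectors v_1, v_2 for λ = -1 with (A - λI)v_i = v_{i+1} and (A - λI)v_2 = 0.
We seek v_1 ∈ ker((A + I)^2) \ ker(A + I), then set v_{i+1} = (A + I) v_i.

One such chain is v_1 = [[-1, 0, -1]]^T, v_2 = [[1, 0, 0]]^T. Check: (A + I) v_2 = [[0, 0, 0]]^T = 0.

v_1 = [[-1, 0, -1]]^T, v_2 = [[1, 0, 0]]^T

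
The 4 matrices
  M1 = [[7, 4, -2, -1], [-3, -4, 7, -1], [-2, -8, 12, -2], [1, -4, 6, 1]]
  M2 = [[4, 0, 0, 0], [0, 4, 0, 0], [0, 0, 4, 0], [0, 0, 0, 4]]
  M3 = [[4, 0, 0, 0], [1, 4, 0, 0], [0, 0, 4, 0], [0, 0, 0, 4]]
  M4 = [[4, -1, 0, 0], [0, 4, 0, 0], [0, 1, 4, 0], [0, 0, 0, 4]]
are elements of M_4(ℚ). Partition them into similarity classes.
3 classes: {M1}, {M2}, {M3, M4}

Characteristic polynomials: χ_{M1} = (x - 4)^4, χ_{M2} = (x - 4)^4, χ_{M3} = (x - 4)^4, χ_{M4} = (x - 4)^4.

{M1}: invariant factors (x - 4)^2, (x - 4)^2.

{M2}: invariant factors x - 4, x - 4, x - 4, x - 4.

{M3, M4}: invariant factors x - 4, x - 4, (x - 4)^2.

Matrices are similar if and only if their invariant-factor lists agree; the partition into similarity classes is {M1}, {M2}, {M3, M4}.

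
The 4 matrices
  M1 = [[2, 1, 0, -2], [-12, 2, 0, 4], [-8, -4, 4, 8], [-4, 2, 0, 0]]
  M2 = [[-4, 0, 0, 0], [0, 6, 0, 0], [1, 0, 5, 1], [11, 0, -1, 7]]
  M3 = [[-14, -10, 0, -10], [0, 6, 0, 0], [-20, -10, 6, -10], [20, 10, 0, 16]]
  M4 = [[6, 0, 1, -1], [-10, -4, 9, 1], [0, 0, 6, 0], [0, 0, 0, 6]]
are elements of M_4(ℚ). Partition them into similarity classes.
3 classes: {M1}, {M2, M4}, {M3}

Characteristic polynomials: χ_{M1} = x^2(x - 4)^2, χ_{M2} = (x - 6)^3(x + 4), χ_{M3} = (x - 6)^3(x + 4), χ_{M4} = (x - 6)^3(x + 4).

{M1}: invariant factors x - 4, x^2(x - 4).

{M2, M4}: invariant factors x - 6, (x - 6)^2(x + 4).

{M3}: invariant factors x - 6, x - 6, (x - 6)(x + 4).

Matrices are similar if and only if their invariant-factor lists agree; the partition into similarity classes is {M1}, {M2, M4}, {M3}.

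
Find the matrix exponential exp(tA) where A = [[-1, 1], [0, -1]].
e^{tA} = [[e^{-t}, t*e^{-t}], [0, e^{-t}]]

A has Jordan form J = [[-1, 1], [0, -1]] with A = PJP^{-1}, so e^{tA} = P e^{tJ} P^{-1}.

For a Jordan block J_k(λ), e^{tJ_k(λ)} = e^{λt} · (I + tN + t^2 N^2/2! + ... + t^{k-1} N^{k-1}/(k-1)!) where N is the nilpotent superdiagonal part.

Assembling the blocks and conjugating back gives the entries of e^{tA} as shown above.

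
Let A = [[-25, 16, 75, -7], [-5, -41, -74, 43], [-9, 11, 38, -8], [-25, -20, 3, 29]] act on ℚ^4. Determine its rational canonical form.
R = [[0, 0, 0, -36], [1, 0, 0, -21], [0, 1, 0, 17], [0, 0, 1, 1]]

The invariant factors of A (the non-unit diagonal entries of the Smith normal form of xI - A over ℚ[x]) are (x - 3)^2(x + 1)(x + 4), each dividing the next. The characteristic polynomial is their product, (x - 3)^2(x + 1)(x + 4).

The rational canonical form is the block-diagonal matrix of companion matrices C(f_i):
R = [[0, 0, 0, -36], [1, 0, 0, -21], [0, 1, 0, 17], [0, 0, 1, 1]].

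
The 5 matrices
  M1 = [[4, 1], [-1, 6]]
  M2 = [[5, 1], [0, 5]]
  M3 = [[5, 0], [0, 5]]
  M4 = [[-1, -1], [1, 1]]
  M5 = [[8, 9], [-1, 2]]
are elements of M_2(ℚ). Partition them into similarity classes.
3 classes: {M1, M2, M5}, {M3}, {M4}

Characteristic polynomials: χ_{M1} = (x - 5)^2, χ_{M2} = (x - 5)^2, χ_{M3} = (x - 5)^2, χ_{M4} = x^2, χ_{M5} = (x - 5)^2.

{M1, M2, M5}: invariant factors (x - 5)^2.

{M3}: invariant factors x - 5, x - 5.

{M4}: invariant factors x^2.

Matrices are similar if and only if their invariant-factor lists agree; the partition into similarity classes is {M1, M2, M5}, {M3}, {M4}.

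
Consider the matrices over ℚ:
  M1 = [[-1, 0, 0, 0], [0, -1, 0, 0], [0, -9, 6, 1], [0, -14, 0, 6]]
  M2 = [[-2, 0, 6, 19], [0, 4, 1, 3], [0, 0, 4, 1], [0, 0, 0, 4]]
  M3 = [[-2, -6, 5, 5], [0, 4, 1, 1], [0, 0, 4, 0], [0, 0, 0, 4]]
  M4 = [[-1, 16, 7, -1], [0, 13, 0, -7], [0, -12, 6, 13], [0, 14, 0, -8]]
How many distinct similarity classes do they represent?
Characteristic polynomials: χ_{M1} = (x - 6)^2(x + 1)^2, χ_{M2} = (x - 4)^3(x + 2), χ_{M3} = (x - 4)^3(x + 2), χ_{M4} = (x - 6)^2(x + 1)^2.

{M1, M4}: invariant factors x + 1, (x - 6)^2(x + 1).

{M2}: invariant factors (x - 4)^3(x + 2).

{M3}: invariant factors x - 4, (x - 4)^2(x + 2).

Matrices are similar if and only if their invariant-factor lists agree; the partition into similarity classes is {M1, M4}, {M2}, {M3}.

3 classes: {M1, M4}, {M2}, {M3}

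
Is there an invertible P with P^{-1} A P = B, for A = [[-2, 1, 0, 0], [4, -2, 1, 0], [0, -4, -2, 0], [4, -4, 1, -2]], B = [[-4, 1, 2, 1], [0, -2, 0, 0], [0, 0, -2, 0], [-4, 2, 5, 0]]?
Yes.

Two matrices over a field are similar if and only if they have the same invariant factors.

Both A and B have characteristic polynomial (x + 2)^4 and minimal polynomial (x + 2)^3. Computing further, both have invariant factors x + 2, (x + 2)^3. Hence A and B are similar.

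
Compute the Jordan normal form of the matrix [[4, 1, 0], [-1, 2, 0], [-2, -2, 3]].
The characteristic polynomial is det(xI - A) = (x - 3)^3, so the eigenvalues are 3 (algebraic multiplicity 3).

For λ = 3: rank(A - 3I) = 1, rank((A - 3I)^2) = 0. The eigenspace has dimension 3 - 1 = 2, so there are 2 Jordan blocks; the rank sequence gives block sizes [2, 1].

Assembling the blocks gives the Jordan form J above.

J = [[3, 1, 0], [0, 3, 0], [0, 0, 3]]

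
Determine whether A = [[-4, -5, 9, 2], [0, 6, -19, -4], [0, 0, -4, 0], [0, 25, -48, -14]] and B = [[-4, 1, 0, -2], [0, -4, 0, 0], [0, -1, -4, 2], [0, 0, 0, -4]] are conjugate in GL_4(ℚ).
No.

Both have characteristic polynomial (x + 4)^4, but the minimal polynomial of A is (x + 4)^3 while the minimal polynomial of B is (x + 4)^2. The minimal polynomial is a similarity invariant, so A and B are not similar.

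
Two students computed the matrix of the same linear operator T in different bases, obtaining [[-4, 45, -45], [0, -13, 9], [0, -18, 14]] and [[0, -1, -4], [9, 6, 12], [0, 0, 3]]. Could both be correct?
trace(A) = -3 but trace(B) = 9. The trace is a similarity invariant, so A and B are not similar.

No.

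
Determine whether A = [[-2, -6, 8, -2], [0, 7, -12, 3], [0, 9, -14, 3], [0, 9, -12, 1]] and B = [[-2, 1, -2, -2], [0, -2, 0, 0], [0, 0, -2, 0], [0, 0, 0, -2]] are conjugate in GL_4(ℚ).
Two matrices over a field are similar if and only if they have the same invariant factors.

Both A and B have characteristic polynomial (x + 2)^4 and minimal polynomial (x + 2)^2. Computing further, both have invariant factors x + 2, x + 2, (x + 2)^2. Hence A and B are similar.

Yes.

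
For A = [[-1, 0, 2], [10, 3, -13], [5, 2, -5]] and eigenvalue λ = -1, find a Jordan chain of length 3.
v_1 = [[-1, 3, 0]]^T, v_2 = [[0, 2, 1]]^T, v_3 = [[2, -5, 0]]^T

We seek v_1 ∈ ker((A + I)^3) \ ker((A + I)^2), then set v_{i+1} = (A + I) v_i.

One such chain is v_1 = [[-1, 3, 0]]^T, v_2 = [[0, 2, 1]]^T, v_3 = [[2, -5, 0]]^T. Check: (A + I) v_3 = [[0, 0, 0]]^T = 0.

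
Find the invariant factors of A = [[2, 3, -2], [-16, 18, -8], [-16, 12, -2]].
x - 6, (x - 6)^2

The Jordan structure of A has elementary divisors (x - 6)^2, (x - 6). Arranging the block sizes at each eigenvalue in decreasing order and taking row products gives the invariant factors.

Invariant factors (smallest first, each dividing the next): x - 6, (x - 6)^2.

Check: the last factor (x - 6)^2 is the minimal polynomial, and the product (x - 6)^3 is the characteristic polynomial.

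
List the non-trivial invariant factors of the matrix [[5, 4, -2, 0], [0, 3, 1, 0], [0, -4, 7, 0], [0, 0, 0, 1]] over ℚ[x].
x - 5, (x - 5)^2(x - 1)

The Jordan structure of A has elementary divisors (x - 1), (x - 5)^2, (x - 5). Arranging the block sizes at each eigenvalue in decreasing order and taking row products gives the invariant factors.

Invariant factors (smallest first, each dividing the next): x - 5, (x - 5)^2(x - 1).

Check: the last factor (x - 5)^2(x - 1) is the minimal polynomial, and the product (x - 5)^3(x - 1) is the characteristic polynomial.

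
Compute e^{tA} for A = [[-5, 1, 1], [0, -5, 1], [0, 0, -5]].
A has Jordan form J = [[-5, 1, 0], [0, -5, 1], [0, 0, -5]] with A = PJP^{-1}, so e^{tA} = P e^{tJ} P^{-1}.

For a Jordan block J_k(λ), e^{tJ_k(λ)} = e^{λt} · (I + tN + t^2 N^2/2! + ... + t^{k-1} N^{k-1}/(k-1)!) where N is the nilpotent superdiagonal part.

Assembling the blocks and conjugating back gives the entries of e^{tA} as shown above.

e^{tA} = [[e^{-5*t}, t*e^{-5*t}, t*(t + 2)*e^{-5*t}/2], [0, e^{-5*t}, t*e^{-5*t}], [0, 0, e^{-5*t}]]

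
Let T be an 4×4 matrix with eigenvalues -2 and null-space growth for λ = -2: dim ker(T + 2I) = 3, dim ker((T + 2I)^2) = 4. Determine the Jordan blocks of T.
λ = -2: successive nullity increments [3, 1] count blocks of size ≥ k; block sizes are [2, 1, 1].

Jordan blocks: (-2, 2), (-2, 1), (-2, 1)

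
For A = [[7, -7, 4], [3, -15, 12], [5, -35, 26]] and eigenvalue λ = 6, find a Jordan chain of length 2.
We seek v_1 ∈ ker((A - 6I)^2) \ ker(A - 6I), then set v_{i+1} = (A - 6I) v_i.

One such chain is v_1 = [[0, 1, 2]]^T, v_2 = [[1, 3, 5]]^T. Check: (A - 6I) v_2 = [[0, 0, 0]]^T = 0.

v_1 = [[0, 1, 2]]^T, v_2 = [[1, 3, 5]]^T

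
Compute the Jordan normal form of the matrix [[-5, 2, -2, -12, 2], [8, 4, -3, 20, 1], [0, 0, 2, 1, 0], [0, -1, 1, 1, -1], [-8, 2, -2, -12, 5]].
The characteristic polynomial is det(xI - A) = (x - 3)^4(x + 5), so the eigenvalues are -5 (algebraic multiplicity 1), 3 (algebraic multiplicity 4).

For λ = -5: algebraic multiplicity 1 gives one 1×1 block.

For λ = 3: rank(A - 3I) = 3, rank((A - 3I)^2) = 2, rank((A - 3I)^3) = 1. The eigenspace has dimension 5 - 3 = 2, so there are 2 Jordan blocks; the rank sequence gives block sizes [3, 1].

Assembling the blocks gives the Jordan form J above.

J = [[-5, 0, 0, 0, 0], [0, 3, 1, 0, 0], [0, 0, 3, 1, 0], [0, 0, 0, 3, 0], [0, 0, 0, 0, 3]]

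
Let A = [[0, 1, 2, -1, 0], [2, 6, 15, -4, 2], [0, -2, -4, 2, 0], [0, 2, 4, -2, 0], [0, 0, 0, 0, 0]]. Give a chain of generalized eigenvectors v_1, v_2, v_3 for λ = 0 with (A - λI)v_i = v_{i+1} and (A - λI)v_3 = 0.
v_1 = [[1, -2, 1, 0, -2]]^T, v_2 = [[0, 1, 0, 0, 0]]^T, v_3 = [[1, 6, -2, 2, 0]]^T

We seek v_1 ∈ ker(A^3) \ ker(A^2), then set v_{i+1} = A v_i.

One such chain is v_1 = [[1, -2, 1, 0, -2]]^T, v_2 = [[0, 1, 0, 0, 0]]^T, v_3 = [[1, 6, -2, 2, 0]]^T. Check: A v_3 = [[0, 0, 0, 0, 0]]^T = 0.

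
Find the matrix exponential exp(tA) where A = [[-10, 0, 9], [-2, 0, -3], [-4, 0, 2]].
e^{tA} = [[(1 - 6*t)*e^{-4*t}, 0, 9*t*e^{-4*t}], [(-6*t + e^{4*t} - 1)*e^{-4*t}, 1, 3*(3*t - e^{4*t} + 1)*e^{-4*t}], [-4*t*e^{-4*t}, 0, (6*t + 1)*e^{-4*t}]]

A has Jordan form J = [[-4, 1, 0], [0, -4, 0], [0, 0, 0]] with A = PJP^{-1}, so e^{tA} = P e^{tJ} P^{-1}.

For a Jordan block J_k(λ), e^{tJ_k(λ)} = e^{λt} · (I + tN + t^2 N^2/2! + ... + t^{k-1} N^{k-1}/(k-1)!) where N is the nilpotent superdiagonal part.

Assembling the blocks and conjugating back gives the entries of e^{tA} as shown above.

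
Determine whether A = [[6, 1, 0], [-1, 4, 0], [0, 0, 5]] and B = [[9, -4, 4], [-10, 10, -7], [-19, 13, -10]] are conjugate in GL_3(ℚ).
trace(A) = 15 but trace(B) = 9. The trace is a similarity invariant, so A and B are not similar.

No.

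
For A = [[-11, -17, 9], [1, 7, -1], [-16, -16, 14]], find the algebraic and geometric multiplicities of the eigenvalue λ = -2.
The characteristic polynomial is (x - 6)^2(x + 2), so the factor x + 2 appears with exponent 1: the algebraic multiplicity is 1.

rank(A + 2I) = 2, so the eigenspace has dimension 3 - 2 = 1: the geometric multiplicity is 1.

algebraic multiplicity 1, geometric multiplicity 1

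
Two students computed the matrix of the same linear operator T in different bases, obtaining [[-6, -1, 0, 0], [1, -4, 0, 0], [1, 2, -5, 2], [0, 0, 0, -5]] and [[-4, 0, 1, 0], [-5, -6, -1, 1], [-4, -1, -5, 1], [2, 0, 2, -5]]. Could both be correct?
Yes.

Two matrices over a field are similar if and only if they have the same invariant factors.

Both A and B have characteristic polynomial (x + 5)^4 and minimal polynomial (x + 5)^3. Computing further, both have invariant factors x + 5, (x + 5)^3. Hence A and B are similar.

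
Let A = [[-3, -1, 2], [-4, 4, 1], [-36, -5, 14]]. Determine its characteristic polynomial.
χ_A(x) = (x - 5)^3

xI - A = [[x + 3, 1, -2], [4, x - 4, -1], [36, 5, x - 14]].

Expanding det(xI - A) along the first row:
det(xI - A) = + (x + 3)·det([[x - 4, -1], [5, x - 14]]) - (1)·det([[4, -1], [36, x - 14]]) + (-2)·det([[4, x - 4], [36, 5]]).

Evaluating gives χ_A(x) = x^3 - 15x^2 + 75x - 125 = (x - 5)^3.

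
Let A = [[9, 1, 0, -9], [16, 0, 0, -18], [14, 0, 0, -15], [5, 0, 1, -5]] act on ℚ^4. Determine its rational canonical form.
The invariant factors of A (the non-unit diagonal entries of the Smith normal form of xI - A over ℚ[x]) are (x - 4)(x^3 - x - 3), each dividing the next. The characteristic polynomial is their product, (x - 4)(x^3 - x - 3).

The rational canonical form is the block-diagonal matrix of companion matrices C(f_i):
R = [[0, 0, 0, -12], [1, 0, 0, -1], [0, 1, 0, 1], [0, 0, 1, 4]].

Note the characteristic polynomial does not split into linear factors over ℚ, so A has no Jordan form over ℚ; the rational canonical form exists over any field.

R = [[0, 0, 0, -12], [1, 0, 0, -1], [0, 1, 0, 1], [0, 0, 1, 4]]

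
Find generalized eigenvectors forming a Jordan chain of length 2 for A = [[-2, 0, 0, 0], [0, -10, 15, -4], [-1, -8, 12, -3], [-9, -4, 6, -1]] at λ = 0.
We seek v_1 ∈ ker(A^2) \ ker(A), then set v_{i+1} = A v_i.

One such chain is v_1 = [[0, -1, -1, -2]]^T, v_2 = [[0, 3, 2, 0]]^T. Check: A v_2 = [[0, 0, 0, 0]]^T = 0.

v_1 = [[0, -1, -1, -2]]^T, v_2 = [[0, 3, 2, 0]]^T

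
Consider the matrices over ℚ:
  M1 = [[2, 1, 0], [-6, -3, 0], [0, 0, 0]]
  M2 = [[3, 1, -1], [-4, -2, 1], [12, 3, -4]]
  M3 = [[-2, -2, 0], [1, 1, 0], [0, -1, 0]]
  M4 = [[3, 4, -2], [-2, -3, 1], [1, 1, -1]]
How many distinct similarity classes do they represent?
3 classes: {M1}, {M2}, {M3, M4}

Characteristic polynomials: χ_{M1} = x^2(x + 1), χ_{M2} = (x + 1)^3, χ_{M3} = x^2(x + 1), χ_{M4} = x^2(x + 1).

{M1}: invariant factors x, x(x + 1).

{M2}: invariant factors x + 1, (x + 1)^2.

{M3, M4}: invariant factors x^2(x + 1).

Matrices are similar if and only if their invariant-factor lists agree; the partition into similarity classes is {M1}, {M2}, {M3, M4}.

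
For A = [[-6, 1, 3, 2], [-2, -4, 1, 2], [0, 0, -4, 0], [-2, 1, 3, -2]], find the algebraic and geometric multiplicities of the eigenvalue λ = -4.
algebraic multiplicity 4, geometric multiplicity 2

The characteristic polynomial is (x + 4)^4, so the factor x + 4 appears with exponent 4: the algebraic multiplicity is 4.

rank(A + 4I) = 2, so the eigenspace has dimension 4 - 2 = 2: the geometric multiplicity is 2.

Since 2 < 4, A is not diagonalizable.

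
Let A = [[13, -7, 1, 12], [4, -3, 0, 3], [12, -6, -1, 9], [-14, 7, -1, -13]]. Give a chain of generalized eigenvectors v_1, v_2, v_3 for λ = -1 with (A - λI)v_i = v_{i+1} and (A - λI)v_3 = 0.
v_1 = [[0, 0, 1, 0]]^T, v_2 = [[1, 0, 0, -1]]^T, v_3 = [[2, 1, 3, -2]]^T

We seek v_1 ∈ ker((A + I)^3) \ ker((A + I)^2), then set v_{i+1} = (A + I) v_i.

One such chain is v_1 = [[0, 0, 1, 0]]^T, v_2 = [[1, 0, 0, -1]]^T, v_3 = [[2, 1, 3, -2]]^T. Check: (A + I) v_3 = [[0, 0, 0, 0]]^T = 0.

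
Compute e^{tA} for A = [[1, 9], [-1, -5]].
A has Jordan form J = [[-2, 1], [0, -2]] with A = PJP^{-1}, so e^{tA} = P e^{tJ} P^{-1}.

For a Jordan block J_k(λ), e^{tJ_k(λ)} = e^{λt} · (I + tN + t^2 N^2/2! + ... + t^{k-1} N^{k-1}/(k-1)!) where N is the nilpotent superdiagonal part.

Assembling the blocks and conjugating back gives the entries of e^{tA} as shown above.

e^{tA} = [[(3*t + 1)*e^{-2*t}, 9*t*e^{-2*t}], [-t*e^{-2*t}, (1 - 3*t)*e^{-2*t}]]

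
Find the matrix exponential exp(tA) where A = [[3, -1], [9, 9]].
e^{tA} = [[(1 - 3*t)*e^{6*t}, -t*e^{6*t}], [9*t*e^{6*t}, (3*t + 1)*e^{6*t}]]

A has Jordan form J = [[6, 1], [0, 6]] with A = PJP^{-1}, so e^{tA} = P e^{tJ} P^{-1}.

For a Jordan block J_k(λ), e^{tJ_k(λ)} = e^{λt} · (I + tN + t^2 N^2/2! + ... + t^{k-1} N^{k-1}/(k-1)!) where N is the nilpotent superdiagonal part.

Assembling the blocks and conjugating back gives the entries of e^{tA} as shown above.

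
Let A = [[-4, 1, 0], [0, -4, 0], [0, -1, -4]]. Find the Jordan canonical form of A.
J = [[-4, 1, 0], [0, -4, 0], [0, 0, -4]]

The characteristic polynomial is det(xI - A) = (x + 4)^3, so the eigenvalues are -4 (algebraic multiplicity 3).

For λ = -4: rank(A + 4I) = 1, rank((A + 4I)^2) = 0. The eigenspace has dimension 3 - 1 = 2, so there are 2 Jordan blocks; the rank sequence gives block sizes [2, 1].

Assembling the blocks gives the Jordan form J above.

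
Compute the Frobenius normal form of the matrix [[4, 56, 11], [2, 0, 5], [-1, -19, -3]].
The invariant factors of A (the non-unit diagonal entries of the Smith normal form of xI - A over ℚ[x]) are (x + 3)(x^2 - 4x - 6), each dividing the next. The characteristic polynomial is their product, (x + 3)(x^2 - 4x - 6).

The rational canonical form is the block-diagonal matrix of companion matrices C(f_i):
R = [[0, 0, 18], [1, 0, 18], [0, 1, 1]].

Note the characteristic polynomial does not split into linear factors over ℚ, so A has no Jordan form over ℚ; the rational canonical form exists over any field.

R = [[0, 0, 18], [1, 0, 18], [0, 1, 1]]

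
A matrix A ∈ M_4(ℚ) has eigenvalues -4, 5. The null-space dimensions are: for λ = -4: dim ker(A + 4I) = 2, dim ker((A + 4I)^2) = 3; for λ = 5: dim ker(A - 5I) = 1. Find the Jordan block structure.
Jordan blocks: (-4, 2), (-4, 1), (5, 1)

λ = -4: successive nullity increments [2, 1] count blocks of size ≥ k; block sizes are [2, 1].
λ = 5: successive nullity increments [1] count blocks of size ≥ k; block sizes are [1].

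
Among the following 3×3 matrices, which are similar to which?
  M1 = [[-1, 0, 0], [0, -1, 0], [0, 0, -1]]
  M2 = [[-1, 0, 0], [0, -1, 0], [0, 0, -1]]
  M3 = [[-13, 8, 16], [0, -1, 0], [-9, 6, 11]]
Characteristic polynomials: χ_{M1} = (x + 1)^3, χ_{M2} = (x + 1)^3, χ_{M3} = (x + 1)^3.

{M1, M2}: invariant factors x + 1, x + 1, x + 1.

{M3}: invariant factors x + 1, (x + 1)^2.

Matrices are similar if and only if their invariant-factor lists agree; the partition into similarity classes is {M1, M2}, {M3}.

2 classes: {M1, M2}, {M3}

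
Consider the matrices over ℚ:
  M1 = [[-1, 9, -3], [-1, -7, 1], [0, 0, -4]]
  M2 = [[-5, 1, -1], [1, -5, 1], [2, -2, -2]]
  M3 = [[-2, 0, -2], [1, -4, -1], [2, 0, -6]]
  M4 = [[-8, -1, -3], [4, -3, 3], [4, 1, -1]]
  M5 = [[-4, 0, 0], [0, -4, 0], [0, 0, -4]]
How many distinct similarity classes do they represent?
2 classes: {M1, M2, M3, M4}, {M5}

Characteristic polynomials: χ_{M1} = (x + 4)^3, χ_{M2} = (x + 4)^3, χ_{M3} = (x + 4)^3, χ_{M4} = (x + 4)^3, χ_{M5} = (x + 4)^3.

{M1, M2, M3, M4}: invariant factors x + 4, (x + 4)^2.

{M5}: invariant factors x + 4, x + 4, x + 4.

Matrices are similar if and only if their invariant-factor lists agree; the partition into similarity classes is {M1, M2, M3, M4}, {M5}.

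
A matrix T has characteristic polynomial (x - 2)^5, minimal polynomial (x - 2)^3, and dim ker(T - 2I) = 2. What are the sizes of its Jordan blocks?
Jordan blocks: (2, 3), (2, 2)

λ = 2: algebraic multiplicity 5 (exponent in χ_T), largest block size 3 (exponent in m_T), 2 blocks (geometric multiplicity). These force block sizes [3, 2].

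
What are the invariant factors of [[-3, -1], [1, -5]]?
(x + 4)^2

The Jordan structure of A has elementary divisors (x + 4)^2. Arranging the block sizes at each eigenvalue in decreasing order and taking row products gives the invariant factors.

Invariant factors (smallest first, each dividing the next): (x + 4)^2.

Check: the last factor (x + 4)^2 is the minimal polynomial, and the product (x + 4)^2 is the characteristic polynomial.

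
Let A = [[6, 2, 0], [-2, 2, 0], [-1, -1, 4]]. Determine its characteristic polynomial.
xI - A = [[x - 6, -2, 0], [2, x - 2, 0], [1, 1, x - 4]].

Expanding det(xI - A) along the first row:
det(xI - A) = + (x - 6)·det([[x - 2, 0], [1, x - 4]]) - (-2)·det([[2, 0], [1, x - 4]]) + (0)·det([[2, x - 2], [1, 1]]).

Evaluating gives χ_A(x) = x^3 - 12x^2 + 48x - 64 = (x - 4)^3.

χ_A(x) = (x - 4)^3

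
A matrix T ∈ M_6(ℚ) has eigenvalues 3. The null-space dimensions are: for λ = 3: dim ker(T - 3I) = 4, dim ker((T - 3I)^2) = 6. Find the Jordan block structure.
λ = 3: successive nullity increments [4, 2] count blocks of size ≥ k; block sizes are [2, 2, 1, 1].

Jordan blocks: (3, 2), (3, 2), (3, 1), (3, 1)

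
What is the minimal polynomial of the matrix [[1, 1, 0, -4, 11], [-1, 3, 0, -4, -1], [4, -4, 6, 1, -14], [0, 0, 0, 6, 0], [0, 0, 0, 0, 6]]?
m_A(x) = (x - 6)^2(x - 2)^2

The characteristic polynomial factors as (x - 6)^3(x - 2)^2. The minimal polynomial is ∏(x - λ)^{k_λ} where k_λ is the size of the largest Jordan block at λ.

For λ = 2: rank(A - 2I) = 4, and the largest Jordan block has size 2 (the smallest k with rank((A - 2I)^k) = rank((A - 2I)^(k+1))).
For λ = 6: rank(A - 6I) = 3, and the largest Jordan block has size 2 (the smallest k with rank((A - 6I)^k) = rank((A - 6I)^(k+1))).

So m_A(x) = (x - 6)^2(x - 2)^2.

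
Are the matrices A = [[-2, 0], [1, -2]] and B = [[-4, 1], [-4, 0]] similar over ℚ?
Two matrices over a field are similar if and only if they have the same invariant factors.

Both A and B have characteristic polynomial (x + 2)^2 and minimal polynomial (x + 2)^2. Computing further, both have invariant factors (x + 2)^2. Hence A and B are similar.

Yes.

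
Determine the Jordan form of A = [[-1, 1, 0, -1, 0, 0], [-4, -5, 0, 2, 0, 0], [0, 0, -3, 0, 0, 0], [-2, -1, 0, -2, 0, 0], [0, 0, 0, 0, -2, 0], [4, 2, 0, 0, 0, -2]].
The characteristic polynomial is det(xI - A) = (x + 2)^3(x + 3)^3, so the eigenvalues are -3 (algebraic multiplicity 3), -2 (algebraic multiplicity 3).

For λ = -3: rank(A + 3I) = 3. The eigenspace has dimension 6 - 3 = 3, so there are 3 Jordan blocks; the rank sequence gives block sizes [1, 1, 1].

For λ = -2: rank(A + 2I) = 3. The eigenspace has dimension 6 - 3 = 3, so there are 3 Jordan blocks; the rank sequence gives block sizes [1, 1, 1].

Assembling the blocks gives the Jordan form J above.

J = [[-3, 0, 0, 0, 0, 0], [0, -3, 0, 0, 0, 0], [0, 0, -3, 0, 0, 0], [0, 0, 0, -2, 0, 0], [0, 0, 0, 0, -2, 0], [0, 0, 0, 0, 0, -2]]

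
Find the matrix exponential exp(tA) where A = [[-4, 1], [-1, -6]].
e^{tA} = [[(t + 1)*e^{-5*t}, t*e^{-5*t}], [-t*e^{-5*t}, (1 - t)*e^{-5*t}]]

A has Jordan form J = [[-5, 1], [0, -5]] with A = PJP^{-1}, so e^{tA} = P e^{tJ} P^{-1}.

For a Jordan block J_k(λ), e^{tJ_k(λ)} = e^{λt} · (I + tN + t^2 N^2/2! + ... + t^{k-1} N^{k-1}/(k-1)!) where N is the nilpotent superdiagonal part.

Assembling the blocks and conjugating back gives the entries of e^{tA} as shown above.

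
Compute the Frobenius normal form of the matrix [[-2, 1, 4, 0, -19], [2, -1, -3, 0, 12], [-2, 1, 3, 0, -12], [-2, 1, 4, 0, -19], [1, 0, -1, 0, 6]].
The invariant factors of A (the non-unit diagonal entries of the Smith normal form of xI - A over ℚ[x]) are x, x^2(x - 3)^2, each dividing the next. The characteristic polynomial is their product, x^3(x - 3)^2.

The rational canonical form is the block-diagonal matrix of companion matrices C(f_i):
R = [[0, 0, 0, 0, 0], [0, 0, 0, 0, 0], [0, 1, 0, 0, 0], [0, 0, 1, 0, -9], [0, 0, 0, 1, 6]].

R = [[0, 0, 0, 0, 0], [0, 0, 0, 0, 0], [0, 1, 0, 0, 0], [0, 0, 1, 0, -9], [0, 0, 0, 1, 6]]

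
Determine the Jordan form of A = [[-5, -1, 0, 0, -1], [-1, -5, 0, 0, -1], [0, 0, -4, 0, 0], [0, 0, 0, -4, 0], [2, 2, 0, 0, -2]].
The characteristic polynomial is det(xI - A) = (x + 4)^5, so the eigenvalues are -4 (algebraic multiplicity 5).

For λ = -4: rank(A + 4I) = 1, rank((A + 4I)^2) = 0. The eigenspace has dimension 5 - 1 = 4, so there are 4 Jordan blocks; the rank sequence gives block sizes [2, 1, 1, 1].

Assembling the blocks gives the Jordan form J above.

J = [[-4, 1, 0, 0, 0], [0, -4, 0, 0, 0], [0, 0, -4, 0, 0], [0, 0, 0, -4, 0], [0, 0, 0, 0, -4]]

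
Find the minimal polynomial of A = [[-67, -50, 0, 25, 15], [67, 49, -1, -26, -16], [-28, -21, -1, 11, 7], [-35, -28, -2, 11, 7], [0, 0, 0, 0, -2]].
m_A(x) = (x + 2)^2

The characteristic polynomial factors as (x + 2)^5. The minimal polynomial is ∏(x - λ)^{k_λ} where k_λ is the size of the largest Jordan block at λ.

For λ = -2: rank(A + 2I) = 2, and the largest Jordan block has size 2 (the smallest k with rank((A + 2I)^k) = rank((A + 2I)^(k+1))).

So m_A(x) = (x + 2)^2.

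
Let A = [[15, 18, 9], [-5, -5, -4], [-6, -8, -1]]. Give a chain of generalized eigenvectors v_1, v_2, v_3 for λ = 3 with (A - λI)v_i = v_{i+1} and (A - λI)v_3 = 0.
v_1 = [[-5, 5, -3]]^T, v_2 = [[3, -3, 2]]^T, v_3 = [[0, 1, -2]]^T

We seek v_1 ∈ ker((A - 3I)^3) \ ker((A - 3I)^2), then set v_{i+1} = (A - 3I) v_i.

One such chain is v_1 = [[-5, 5, -3]]^T, v_2 = [[3, -3, 2]]^T, v_3 = [[0, 1, -2]]^T. Check: (A - 3I) v_3 = [[0, 0, 0]]^T = 0.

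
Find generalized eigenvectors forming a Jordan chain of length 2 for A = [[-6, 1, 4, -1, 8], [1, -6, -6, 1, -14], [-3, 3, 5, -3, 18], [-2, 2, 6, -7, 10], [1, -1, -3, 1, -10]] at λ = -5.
v_1 = [[0, 1, 0, 0, 0]]^T, v_2 = [[1, -1, 3, 2, -1]]^T

We seek v_1 ∈ ker((A + 5I)^2) \ ker(A + 5I), then set v_{i+1} = (A + 5I) v_i.

One such chain is v_1 = [[0, 1, 0, 0, 0]]^T, v_2 = [[1, -1, 3, 2, -1]]^T. Check: (A + 5I) v_2 = [[0, 0, 0, 0, 0]]^T = 0.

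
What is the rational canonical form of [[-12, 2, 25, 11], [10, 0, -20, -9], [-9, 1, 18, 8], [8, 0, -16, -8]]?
R = [[0, 0, 0, 8], [1, 0, 0, 2], [0, 1, 0, -1], [0, 0, 1, -2]]

The invariant factors of A (the non-unit diagonal entries of the Smith normal form of xI - A over ℚ[x]) are (x + 2)(x^3 + x - 4), each dividing the next. The characteristic polynomial is their product, (x + 2)(x^3 + x - 4).

The rational canonical form is the block-diagonal matrix of companion matrices C(f_i):
R = [[0, 0, 0, 8], [1, 0, 0, 2], [0, 1, 0, -1], [0, 0, 1, -2]].

Note the characteristic polynomial does not split into linear factors over ℚ, so A has no Jordan form over ℚ; the rational canonical form exists over any field.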